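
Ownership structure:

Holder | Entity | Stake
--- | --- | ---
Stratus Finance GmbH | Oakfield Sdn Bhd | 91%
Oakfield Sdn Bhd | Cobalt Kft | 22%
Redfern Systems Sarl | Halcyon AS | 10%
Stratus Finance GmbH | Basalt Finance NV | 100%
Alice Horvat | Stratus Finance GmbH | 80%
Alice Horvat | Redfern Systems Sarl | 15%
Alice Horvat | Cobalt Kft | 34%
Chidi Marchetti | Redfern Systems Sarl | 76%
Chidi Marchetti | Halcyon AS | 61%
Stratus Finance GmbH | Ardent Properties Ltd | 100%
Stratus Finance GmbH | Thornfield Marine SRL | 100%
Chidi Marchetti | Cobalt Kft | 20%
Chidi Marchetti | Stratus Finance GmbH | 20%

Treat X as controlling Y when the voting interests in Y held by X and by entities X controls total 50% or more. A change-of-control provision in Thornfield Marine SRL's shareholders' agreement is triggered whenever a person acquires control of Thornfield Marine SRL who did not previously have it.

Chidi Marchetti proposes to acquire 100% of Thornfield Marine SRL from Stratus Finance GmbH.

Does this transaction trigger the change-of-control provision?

Yes

The purchase adds only to Chidi's holdings (Stratus's stake shrinks), so Chidi is the only person who could newly come to control Thornfield.
Chidi holds 76% of Redfern, so Chidi controls Redfern.
Redfern and Chidi together hold 10% + 61% = 71% of Halcyon, so Chidi controls Halcyon.
Neither Chidi nor any entity Chidi controls holds any voting interest in Thornfield.
So before the transaction, Chidi does not control Thornfield.
After the purchase, Chidi holds 100% of Thornfield directly, and Stratus's stake falls to 0%.
Chidi holds 100% of Thornfield, so Chidi controls Thornfield.
Chidi did not control Thornfield before and does after, so the clause is triggered.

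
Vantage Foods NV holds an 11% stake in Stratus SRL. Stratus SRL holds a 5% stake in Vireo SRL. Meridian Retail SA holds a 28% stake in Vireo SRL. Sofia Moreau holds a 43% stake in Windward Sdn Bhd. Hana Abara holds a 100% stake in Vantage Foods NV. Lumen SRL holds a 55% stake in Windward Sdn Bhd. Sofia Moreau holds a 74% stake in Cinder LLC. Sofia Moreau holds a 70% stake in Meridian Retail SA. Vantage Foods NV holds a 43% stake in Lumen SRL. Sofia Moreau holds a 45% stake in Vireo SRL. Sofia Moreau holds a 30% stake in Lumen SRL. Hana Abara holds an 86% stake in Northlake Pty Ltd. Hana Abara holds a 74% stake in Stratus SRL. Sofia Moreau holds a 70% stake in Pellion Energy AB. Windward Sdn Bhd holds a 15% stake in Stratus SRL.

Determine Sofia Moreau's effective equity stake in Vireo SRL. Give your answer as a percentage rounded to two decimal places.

Sofia reaches Vireo along 4 paths.
Direct stake: 45% = 45%.
Via Meridian: 70% × 28% = 19.6%.
Via Windward → Stratus: 43% × 15% × 5% = 0.3225%.
Via Lumen → Windward → Stratus: 30% × 55% × 15% × 5% = 0.12375%.
Total: 45% + 19.6% + 0.3225% + 0.12375% = 65.04625%.
Rounded: 65.05%.

65.05%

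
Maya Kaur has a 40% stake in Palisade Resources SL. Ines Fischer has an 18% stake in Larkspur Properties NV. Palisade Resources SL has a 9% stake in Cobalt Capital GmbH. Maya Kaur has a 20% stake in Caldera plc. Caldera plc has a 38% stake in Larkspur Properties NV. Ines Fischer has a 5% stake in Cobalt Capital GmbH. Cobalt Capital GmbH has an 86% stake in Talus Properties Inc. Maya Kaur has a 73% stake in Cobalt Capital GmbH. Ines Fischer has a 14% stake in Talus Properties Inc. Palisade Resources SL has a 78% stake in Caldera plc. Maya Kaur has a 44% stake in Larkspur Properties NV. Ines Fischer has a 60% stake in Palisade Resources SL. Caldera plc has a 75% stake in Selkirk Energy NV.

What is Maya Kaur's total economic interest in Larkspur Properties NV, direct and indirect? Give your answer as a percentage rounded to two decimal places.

Maya reaches Larkspur along 3 paths.
Direct stake: 44% = 44%.
Via Caldera: 20% × 38% = 7.6%.
Via Palisade → Caldera: 40% × 78% × 38% = 11.856%.
Total: 44% + 7.6% + 11.856% = 63.456%.
Rounded: 63.46%.

63.46%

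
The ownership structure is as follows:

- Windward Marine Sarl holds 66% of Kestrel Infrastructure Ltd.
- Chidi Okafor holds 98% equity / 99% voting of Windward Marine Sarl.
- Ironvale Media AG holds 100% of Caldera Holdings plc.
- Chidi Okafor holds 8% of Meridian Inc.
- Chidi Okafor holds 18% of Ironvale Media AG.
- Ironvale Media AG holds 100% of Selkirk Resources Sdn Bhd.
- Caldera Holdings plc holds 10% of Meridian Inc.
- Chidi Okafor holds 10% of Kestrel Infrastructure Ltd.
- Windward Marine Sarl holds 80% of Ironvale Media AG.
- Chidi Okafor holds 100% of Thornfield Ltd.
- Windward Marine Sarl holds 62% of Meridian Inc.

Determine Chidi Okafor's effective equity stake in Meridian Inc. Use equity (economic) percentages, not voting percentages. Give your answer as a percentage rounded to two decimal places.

Chidi reaches Meridian along 4 paths.
Via Ironvale → Caldera: 18% × 100% × 10% = 1.8%.
Via Windward → Ironvale → Caldera: 98% × 80% × 100% × 10% = 7.84%.
Direct stake: 8% = 8%.
Via Windward: 98% × 62% = 60.76%.
Total: 1.8% + 7.84% + 8% + 60.76% = 78.4%.
Rounded: 78.40%.

78.40%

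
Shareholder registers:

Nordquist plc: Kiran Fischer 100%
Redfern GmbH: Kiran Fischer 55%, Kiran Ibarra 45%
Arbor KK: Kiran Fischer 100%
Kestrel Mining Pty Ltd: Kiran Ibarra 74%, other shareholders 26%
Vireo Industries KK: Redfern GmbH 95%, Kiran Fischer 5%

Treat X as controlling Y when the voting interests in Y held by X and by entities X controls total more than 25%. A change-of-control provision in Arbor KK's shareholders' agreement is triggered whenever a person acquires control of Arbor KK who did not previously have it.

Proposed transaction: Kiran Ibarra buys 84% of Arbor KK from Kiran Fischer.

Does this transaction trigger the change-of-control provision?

The purchase adds only to Kiran Ibarra's holdings (Kiran Fischer's stake shrinks), so Kiran Ibarra is the only person who could newly come to control Arbor.
Kiran Ibarra holds 45% of Redfern, so Kiran Ibarra controls Redfern.
Kiran Ibarra holds 74% of Kestrel, so Kiran Ibarra controls Kestrel.
Redfern holds 95% of Vireo, so Kiran Ibarra controls Vireo.
Neither Kiran Ibarra nor any entity Kiran Ibarra controls holds any voting interest in Arbor.
So before the transaction, Kiran Ibarra does not control Arbor.
After the purchase, Kiran Ibarra holds 84% of Arbor directly, and Kiran Fischer's stake falls to 16%.
Kiran Ibarra holds 84% of Arbor, so Kiran Ibarra controls Arbor.
Kiran Ibarra did not control Arbor before and does after, so the clause is triggered.

Yes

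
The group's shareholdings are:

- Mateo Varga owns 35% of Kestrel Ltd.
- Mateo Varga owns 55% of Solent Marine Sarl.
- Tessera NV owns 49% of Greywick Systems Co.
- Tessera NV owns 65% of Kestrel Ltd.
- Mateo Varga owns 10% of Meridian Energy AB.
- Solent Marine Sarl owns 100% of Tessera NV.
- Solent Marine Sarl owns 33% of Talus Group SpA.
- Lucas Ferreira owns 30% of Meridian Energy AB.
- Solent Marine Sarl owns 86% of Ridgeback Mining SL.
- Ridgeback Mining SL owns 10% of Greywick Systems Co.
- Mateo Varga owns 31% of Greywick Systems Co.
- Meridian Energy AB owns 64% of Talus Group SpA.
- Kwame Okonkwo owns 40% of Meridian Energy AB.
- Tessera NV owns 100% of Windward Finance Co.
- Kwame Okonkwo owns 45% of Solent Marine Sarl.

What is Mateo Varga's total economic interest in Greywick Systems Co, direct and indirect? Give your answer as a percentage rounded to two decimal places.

62.68%

Mateo reaches Greywick along 3 paths.
Direct stake: 31% = 31%.
Via Solent → Ridgeback: 55% × 86% × 10% = 4.73%.
Via Solent → Tessera: 55% × 100% × 49% = 26.95%.
Total: 31% + 4.73% + 26.95% = 62.68%.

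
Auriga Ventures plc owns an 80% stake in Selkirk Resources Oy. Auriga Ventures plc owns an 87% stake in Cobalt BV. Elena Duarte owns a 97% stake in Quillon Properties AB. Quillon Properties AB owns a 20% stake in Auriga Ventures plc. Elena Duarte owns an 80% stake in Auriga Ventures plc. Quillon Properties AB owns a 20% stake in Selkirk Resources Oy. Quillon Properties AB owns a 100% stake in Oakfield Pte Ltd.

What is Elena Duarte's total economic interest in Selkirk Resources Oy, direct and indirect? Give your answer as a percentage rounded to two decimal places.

Elena reaches Selkirk along 3 paths.
Via Quillon → Auriga: 97% × 20% × 80% = 15.52%.
Via Auriga: 80% × 80% = 64%.
Via Quillon: 97% × 20% = 19.4%.
Total: 15.52% + 64% + 19.4% = 98.92%.

98.92%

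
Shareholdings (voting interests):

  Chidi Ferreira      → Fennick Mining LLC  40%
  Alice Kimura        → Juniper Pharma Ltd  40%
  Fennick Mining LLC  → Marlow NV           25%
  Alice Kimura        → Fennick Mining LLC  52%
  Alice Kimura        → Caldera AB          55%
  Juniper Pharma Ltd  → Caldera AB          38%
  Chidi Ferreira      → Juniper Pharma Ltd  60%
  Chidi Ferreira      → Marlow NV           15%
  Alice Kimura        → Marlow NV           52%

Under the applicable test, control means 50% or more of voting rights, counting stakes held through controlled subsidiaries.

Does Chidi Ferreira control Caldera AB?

Chidi holds 60% of Juniper, so Chidi controls Juniper.
In Caldera, Chidi's side holds only 38%, not ≥ 50%.
So Chidi does not control Caldera.

No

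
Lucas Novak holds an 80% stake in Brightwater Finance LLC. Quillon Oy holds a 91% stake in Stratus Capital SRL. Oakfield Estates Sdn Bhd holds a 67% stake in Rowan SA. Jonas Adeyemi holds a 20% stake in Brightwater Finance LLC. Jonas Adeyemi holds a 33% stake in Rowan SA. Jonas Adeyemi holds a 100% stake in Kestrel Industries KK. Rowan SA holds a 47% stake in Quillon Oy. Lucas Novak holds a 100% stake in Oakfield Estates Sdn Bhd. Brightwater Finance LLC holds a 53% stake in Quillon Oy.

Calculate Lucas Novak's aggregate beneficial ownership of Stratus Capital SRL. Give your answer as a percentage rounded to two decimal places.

67.24%

Lucas reaches Stratus along 2 paths.
Via Brightwater → Quillon: 80% × 53% × 91% = 38.584%.
Via Oakfield → Rowan → Quillon: 100% × 67% × 47% × 91% = 28.6559%.
Total: 38.584% + 28.6559% = 67.2399%.
Rounded: 67.24%.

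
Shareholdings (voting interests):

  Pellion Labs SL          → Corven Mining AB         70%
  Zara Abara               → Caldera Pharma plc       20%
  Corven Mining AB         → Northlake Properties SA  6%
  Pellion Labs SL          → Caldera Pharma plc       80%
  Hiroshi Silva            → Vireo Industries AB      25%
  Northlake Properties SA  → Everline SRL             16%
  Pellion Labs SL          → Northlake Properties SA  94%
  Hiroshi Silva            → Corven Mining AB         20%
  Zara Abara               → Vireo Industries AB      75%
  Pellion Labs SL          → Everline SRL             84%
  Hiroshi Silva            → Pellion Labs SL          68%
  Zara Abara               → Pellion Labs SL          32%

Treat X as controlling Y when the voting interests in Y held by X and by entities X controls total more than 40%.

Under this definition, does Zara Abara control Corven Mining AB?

No

Zara holds 75% of Vireo, so Zara controls Vireo.
Neither Zara nor any entity Zara controls holds any voting interest in Corven.
So Zara does not control Corven.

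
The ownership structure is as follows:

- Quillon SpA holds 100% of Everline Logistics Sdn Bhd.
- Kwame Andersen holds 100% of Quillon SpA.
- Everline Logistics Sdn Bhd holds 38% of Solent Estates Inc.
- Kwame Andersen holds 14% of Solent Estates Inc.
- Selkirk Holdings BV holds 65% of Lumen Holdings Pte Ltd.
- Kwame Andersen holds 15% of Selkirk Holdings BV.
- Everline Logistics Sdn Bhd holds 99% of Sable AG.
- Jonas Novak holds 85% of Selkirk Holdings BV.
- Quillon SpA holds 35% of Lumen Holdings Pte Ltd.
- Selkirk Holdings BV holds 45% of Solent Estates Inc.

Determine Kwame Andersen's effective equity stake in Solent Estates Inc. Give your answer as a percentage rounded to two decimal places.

Kwame reaches Solent along 3 paths.
Via Selkirk: 15% × 45% = 6.75%.
Via Quillon → Everline: 100% × 100% × 38% = 38%.
Direct stake: 14% = 14%.
Total: 6.75% + 38% + 14% = 58.75%.

58.75%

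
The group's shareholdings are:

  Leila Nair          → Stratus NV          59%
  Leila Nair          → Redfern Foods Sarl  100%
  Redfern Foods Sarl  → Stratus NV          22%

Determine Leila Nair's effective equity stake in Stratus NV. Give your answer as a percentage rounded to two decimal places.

Leila reaches Stratus along 2 paths.
Direct stake: 59% = 59%.
Via Redfern: 100% × 22% = 22%.
Total: 59% + 22% = 81%.
Rounded: 81.00%.

81.00%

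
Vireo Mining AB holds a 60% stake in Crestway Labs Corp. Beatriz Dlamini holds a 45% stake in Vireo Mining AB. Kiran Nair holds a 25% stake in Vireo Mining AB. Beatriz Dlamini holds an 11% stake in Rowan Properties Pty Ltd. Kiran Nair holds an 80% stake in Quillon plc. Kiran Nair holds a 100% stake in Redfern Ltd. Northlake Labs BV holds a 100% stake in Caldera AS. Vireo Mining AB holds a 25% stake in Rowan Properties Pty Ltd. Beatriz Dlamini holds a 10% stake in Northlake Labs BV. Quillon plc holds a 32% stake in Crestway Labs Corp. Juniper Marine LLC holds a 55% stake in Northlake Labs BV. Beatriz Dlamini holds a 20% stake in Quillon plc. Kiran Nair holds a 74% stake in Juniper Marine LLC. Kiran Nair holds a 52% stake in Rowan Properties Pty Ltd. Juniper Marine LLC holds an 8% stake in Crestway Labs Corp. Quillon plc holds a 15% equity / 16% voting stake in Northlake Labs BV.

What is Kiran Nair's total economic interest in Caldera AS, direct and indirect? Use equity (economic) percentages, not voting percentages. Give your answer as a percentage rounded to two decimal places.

52.70%

Kiran reaches Caldera along 2 paths.
Via Quillon → Northlake: 80% × 15% × 100% = 12%.
Via Juniper → Northlake: 74% × 55% × 100% = 40.7%.
Total: 12% + 40.7% = 52.7%.
Rounded: 52.70%.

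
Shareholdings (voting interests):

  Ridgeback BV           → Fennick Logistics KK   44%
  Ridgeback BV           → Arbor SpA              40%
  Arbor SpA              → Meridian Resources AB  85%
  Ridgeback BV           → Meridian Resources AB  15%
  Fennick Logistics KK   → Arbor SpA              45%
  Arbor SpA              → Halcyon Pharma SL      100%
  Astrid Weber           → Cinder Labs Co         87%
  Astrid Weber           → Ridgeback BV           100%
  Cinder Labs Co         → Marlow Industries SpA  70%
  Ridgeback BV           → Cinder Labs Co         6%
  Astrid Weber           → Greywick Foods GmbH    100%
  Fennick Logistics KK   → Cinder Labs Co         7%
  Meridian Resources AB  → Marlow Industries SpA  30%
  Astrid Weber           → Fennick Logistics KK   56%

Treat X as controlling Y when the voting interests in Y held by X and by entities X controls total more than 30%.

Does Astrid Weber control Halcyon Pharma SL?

Astrid holds 100% of Ridgeback, so Astrid controls Ridgeback.
Astrid and Ridgeback together hold 56% + 44% = 100% of Fennick, so Astrid controls Fennick.
Fennick and Ridgeback together hold 45% + 40% = 85% of Arbor, so Astrid controls Arbor.
Arbor holds 100% of Halcyon, so Astrid controls Halcyon.

Yes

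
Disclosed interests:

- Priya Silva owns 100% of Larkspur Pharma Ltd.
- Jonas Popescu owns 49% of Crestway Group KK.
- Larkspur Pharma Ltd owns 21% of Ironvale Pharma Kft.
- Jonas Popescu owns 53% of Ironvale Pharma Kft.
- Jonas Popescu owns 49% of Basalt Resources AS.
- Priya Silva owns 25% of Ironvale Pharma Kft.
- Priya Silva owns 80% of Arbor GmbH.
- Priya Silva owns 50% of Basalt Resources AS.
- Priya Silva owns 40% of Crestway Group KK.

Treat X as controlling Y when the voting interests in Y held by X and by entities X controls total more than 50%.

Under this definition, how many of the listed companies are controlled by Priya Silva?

2

Priya holds 100% of Larkspur, so Priya controls Larkspur.
Priya holds 80% of Arbor, so Priya controls Arbor.
No other company's threshold is met.
Priya controls 2 companies.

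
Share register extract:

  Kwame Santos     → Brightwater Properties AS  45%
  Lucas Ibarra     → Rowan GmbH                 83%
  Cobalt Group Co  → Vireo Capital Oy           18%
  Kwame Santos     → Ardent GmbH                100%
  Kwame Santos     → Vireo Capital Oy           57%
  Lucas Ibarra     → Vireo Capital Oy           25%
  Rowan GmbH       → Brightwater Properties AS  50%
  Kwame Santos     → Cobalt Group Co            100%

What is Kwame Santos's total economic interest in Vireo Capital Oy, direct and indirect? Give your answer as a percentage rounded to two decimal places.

Kwame reaches Vireo along 2 paths.
Via Cobalt: 100% × 18% = 18%.
Direct stake: 57% = 57%.
Total: 18% + 57% = 75%.
Rounded: 75.00%.

75.00%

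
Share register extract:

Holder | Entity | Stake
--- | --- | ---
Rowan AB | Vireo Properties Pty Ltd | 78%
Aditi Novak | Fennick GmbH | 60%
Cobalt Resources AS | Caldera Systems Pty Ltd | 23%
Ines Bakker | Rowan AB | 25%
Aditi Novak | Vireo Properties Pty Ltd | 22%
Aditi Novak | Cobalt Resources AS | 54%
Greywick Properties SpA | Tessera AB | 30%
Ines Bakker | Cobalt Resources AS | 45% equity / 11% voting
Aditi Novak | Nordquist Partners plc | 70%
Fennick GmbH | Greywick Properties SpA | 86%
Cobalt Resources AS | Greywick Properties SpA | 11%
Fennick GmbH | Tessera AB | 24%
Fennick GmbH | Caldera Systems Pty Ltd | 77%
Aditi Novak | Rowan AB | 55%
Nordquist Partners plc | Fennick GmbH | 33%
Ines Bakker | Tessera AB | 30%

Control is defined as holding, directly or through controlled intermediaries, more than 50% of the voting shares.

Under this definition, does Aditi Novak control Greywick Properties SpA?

Yes

Aditi holds 70% of Nordquist, so Aditi controls Nordquist.
Aditi and Nordquist together hold 60% + 33% = 93% of Fennick, so Aditi controls Fennick.
Aditi holds 54% of Cobalt, so Aditi controls Cobalt.
Fennick and Cobalt together hold 86% + 11% = 97% of Greywick, so Aditi controls Greywick.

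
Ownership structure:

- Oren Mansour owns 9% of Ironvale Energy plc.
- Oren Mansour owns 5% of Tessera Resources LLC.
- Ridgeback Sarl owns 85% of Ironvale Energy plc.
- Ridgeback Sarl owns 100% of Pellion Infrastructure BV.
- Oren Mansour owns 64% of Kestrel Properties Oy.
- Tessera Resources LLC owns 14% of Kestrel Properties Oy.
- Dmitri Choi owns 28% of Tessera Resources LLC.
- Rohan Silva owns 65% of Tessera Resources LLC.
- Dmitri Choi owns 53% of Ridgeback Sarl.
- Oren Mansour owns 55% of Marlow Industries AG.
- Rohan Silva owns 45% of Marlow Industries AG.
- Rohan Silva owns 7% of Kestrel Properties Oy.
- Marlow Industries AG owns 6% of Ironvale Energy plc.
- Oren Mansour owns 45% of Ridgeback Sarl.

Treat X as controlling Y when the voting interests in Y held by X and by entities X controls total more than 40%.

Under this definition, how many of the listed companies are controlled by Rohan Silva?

2

Rohan holds 65% of Tessera, so Rohan controls Tessera.
Rohan holds 45% of Marlow, so Rohan controls Marlow.
No other company's threshold is met.
Rohan controls 2 companies.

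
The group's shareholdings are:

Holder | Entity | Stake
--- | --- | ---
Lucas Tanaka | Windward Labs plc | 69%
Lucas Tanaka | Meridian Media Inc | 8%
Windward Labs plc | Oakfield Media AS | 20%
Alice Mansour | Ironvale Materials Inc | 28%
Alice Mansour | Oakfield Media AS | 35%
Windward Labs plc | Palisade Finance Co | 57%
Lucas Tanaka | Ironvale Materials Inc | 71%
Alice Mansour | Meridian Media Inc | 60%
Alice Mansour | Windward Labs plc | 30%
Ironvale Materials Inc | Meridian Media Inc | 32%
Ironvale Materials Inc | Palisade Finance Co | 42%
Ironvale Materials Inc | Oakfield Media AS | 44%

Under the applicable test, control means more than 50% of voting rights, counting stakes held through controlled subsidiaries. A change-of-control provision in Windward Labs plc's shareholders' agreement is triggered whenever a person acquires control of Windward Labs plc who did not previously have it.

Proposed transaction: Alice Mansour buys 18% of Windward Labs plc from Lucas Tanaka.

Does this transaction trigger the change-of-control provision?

No

The purchase adds only to Alice's holdings (Lucas's stake shrinks), so Alice is the only person who could newly come to control Windward.
Alice holds 60% of Meridian, so Alice controls Meridian.
In Windward, Alice's side holds only 30%, not > 50%.
So before the transaction, Alice does not control Windward.
After the purchase, Alice's direct stake in Windward rises to 30% + 18% = 48%, and Lucas's stake falls to 51%.
After the transaction, Alice's side holds 48% of Windward, not > 50%, so Alice still does not control Windward.
No new person acquires control, so the clause is not triggered.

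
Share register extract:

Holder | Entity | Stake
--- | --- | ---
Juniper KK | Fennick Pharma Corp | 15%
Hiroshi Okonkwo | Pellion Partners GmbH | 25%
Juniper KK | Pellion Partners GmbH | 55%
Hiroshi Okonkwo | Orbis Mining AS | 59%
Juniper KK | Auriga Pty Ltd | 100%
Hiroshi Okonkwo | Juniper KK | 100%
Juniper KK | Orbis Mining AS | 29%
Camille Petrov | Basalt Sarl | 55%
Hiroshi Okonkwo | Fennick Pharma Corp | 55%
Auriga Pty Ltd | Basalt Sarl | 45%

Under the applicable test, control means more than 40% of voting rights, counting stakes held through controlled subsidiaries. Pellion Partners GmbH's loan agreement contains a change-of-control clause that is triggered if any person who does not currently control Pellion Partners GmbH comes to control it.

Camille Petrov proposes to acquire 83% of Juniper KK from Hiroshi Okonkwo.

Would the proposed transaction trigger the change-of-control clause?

Yes

The purchase adds only to Camille's holdings (Hiroshi's stake shrinks), so Camille is the only person who could newly come to control Pellion.
Camille holds 55% of Basalt, so Camille controls Basalt.
Neither Camille nor any entity Camille controls holds any voting interest in Pellion.
So before the transaction, Camille does not control Pellion.
After the purchase, Camille holds 83% of Juniper directly, and Hiroshi's stake falls to 17%.
Camille holds 83% of Juniper, so Camille controls Juniper.
Juniper holds 55% of Pellion, so Camille controls Pellion.
Camille did not control Pellion before and does after, so the clause is triggered.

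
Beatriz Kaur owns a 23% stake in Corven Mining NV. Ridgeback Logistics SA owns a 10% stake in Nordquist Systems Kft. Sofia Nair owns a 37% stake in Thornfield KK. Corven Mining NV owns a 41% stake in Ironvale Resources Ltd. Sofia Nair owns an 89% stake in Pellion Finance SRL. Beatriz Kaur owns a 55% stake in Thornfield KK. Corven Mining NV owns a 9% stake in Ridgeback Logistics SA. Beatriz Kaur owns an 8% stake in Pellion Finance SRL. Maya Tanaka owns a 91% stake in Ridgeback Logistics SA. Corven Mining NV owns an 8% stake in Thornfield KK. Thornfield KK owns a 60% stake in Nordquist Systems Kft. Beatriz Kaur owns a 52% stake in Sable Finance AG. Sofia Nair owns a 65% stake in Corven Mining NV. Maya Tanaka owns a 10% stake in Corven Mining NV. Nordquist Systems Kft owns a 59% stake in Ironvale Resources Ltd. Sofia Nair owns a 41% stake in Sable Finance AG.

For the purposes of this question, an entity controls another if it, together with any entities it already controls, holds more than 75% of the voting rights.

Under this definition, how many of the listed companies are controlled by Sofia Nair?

1

Sofia holds 89% of Pellion, so Sofia controls Pellion.
No other company's threshold is met.
Sofia controls 1 company.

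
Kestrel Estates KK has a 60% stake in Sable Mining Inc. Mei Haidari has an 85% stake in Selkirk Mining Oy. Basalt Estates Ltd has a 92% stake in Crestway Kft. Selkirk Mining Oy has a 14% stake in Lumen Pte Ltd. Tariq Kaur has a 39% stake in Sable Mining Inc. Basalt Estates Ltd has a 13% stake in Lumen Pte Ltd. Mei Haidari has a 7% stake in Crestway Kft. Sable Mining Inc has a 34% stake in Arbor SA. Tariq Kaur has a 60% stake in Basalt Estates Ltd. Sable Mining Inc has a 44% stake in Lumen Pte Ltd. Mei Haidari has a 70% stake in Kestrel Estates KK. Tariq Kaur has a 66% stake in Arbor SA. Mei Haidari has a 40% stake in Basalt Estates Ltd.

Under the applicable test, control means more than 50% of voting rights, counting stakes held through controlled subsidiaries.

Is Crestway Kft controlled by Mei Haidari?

No

Mei holds 70% of Kestrel, so Mei controls Kestrel.
Kestrel holds 60% of Sable, so Mei controls Sable.
Mei holds 85% of Selkirk, so Mei controls Selkirk.
Selkirk and Sable together hold 14% + 44% = 58% of Lumen, so Mei controls Lumen.
In Crestway, Mei's side holds only 7%, not > 50%.
So Mei does not control Crestway.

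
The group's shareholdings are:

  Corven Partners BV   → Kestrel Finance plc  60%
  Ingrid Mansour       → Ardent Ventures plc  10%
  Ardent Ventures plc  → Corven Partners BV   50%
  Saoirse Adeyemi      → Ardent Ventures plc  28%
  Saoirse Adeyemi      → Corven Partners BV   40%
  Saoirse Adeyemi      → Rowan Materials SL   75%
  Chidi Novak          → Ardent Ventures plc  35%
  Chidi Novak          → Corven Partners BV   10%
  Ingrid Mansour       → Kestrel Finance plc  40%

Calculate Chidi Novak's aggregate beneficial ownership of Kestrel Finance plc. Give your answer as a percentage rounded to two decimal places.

Chidi reaches Kestrel along 2 paths.
Via Ardent → Corven: 35% × 50% × 60% = 10.5%.
Via Corven: 10% × 60% = 6%.
Total: 10.5% + 6% = 16.5%.
Rounded: 16.50%.

16.50%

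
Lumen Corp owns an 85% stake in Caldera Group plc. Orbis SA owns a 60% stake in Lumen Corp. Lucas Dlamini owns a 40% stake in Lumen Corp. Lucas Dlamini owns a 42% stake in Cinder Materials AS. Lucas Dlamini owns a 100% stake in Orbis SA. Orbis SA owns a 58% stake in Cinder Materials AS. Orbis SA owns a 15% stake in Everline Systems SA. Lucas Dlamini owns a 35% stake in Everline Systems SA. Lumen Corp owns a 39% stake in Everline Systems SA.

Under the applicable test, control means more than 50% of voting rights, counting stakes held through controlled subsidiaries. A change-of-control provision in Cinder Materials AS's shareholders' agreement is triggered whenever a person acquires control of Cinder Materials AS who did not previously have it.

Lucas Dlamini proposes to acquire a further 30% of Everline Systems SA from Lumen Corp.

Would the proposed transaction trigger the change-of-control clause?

The purchase adds only to Lucas's holdings (Lumen's stake shrinks), so Lucas is the only person who could newly come to control Cinder.
Lucas holds 100% of Orbis, so Lucas controls Orbis.
Orbis and Lucas together hold 58% + 42% = 100% of Cinder, so Lucas controls Cinder.
So Lucas already controls Cinder before the transaction.
After the purchase, Lucas's direct stake in Everline rises to 35% + 30% = 65%, and Lumen's stake falls to 9%.
Lucas controlled Cinder already, so this is not a new person acquiring control; every other person's position is unchanged or reduced.
No new person acquires control, so the clause is not triggered.

No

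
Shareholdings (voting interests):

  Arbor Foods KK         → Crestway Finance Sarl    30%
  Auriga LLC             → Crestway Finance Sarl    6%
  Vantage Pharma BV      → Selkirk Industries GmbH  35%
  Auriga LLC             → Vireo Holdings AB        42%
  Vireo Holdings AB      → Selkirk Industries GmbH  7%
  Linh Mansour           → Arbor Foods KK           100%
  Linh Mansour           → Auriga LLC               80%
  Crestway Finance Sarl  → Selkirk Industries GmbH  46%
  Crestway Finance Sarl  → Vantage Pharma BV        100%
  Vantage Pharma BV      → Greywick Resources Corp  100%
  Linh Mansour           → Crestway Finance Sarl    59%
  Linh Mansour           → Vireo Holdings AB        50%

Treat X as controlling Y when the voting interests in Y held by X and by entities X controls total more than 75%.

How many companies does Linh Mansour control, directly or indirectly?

7

Linh holds 100% of Arbor, so Linh controls Arbor.
Linh holds 80% of Auriga, so Linh controls Auriga.
Auriga and Linh together hold 42% + 50% = 92% of Vireo, so Linh controls Vireo.
Arbor and Linh and Auriga together hold 30% + 59% + 6% = 95% of Crestway, so Linh controls Crestway.
Crestway holds 100% of Vantage, so Linh controls Vantage.
Crestway and Vireo and Vantage together hold 46% + 7% + 35% = 88% of Selkirk, so Linh controls Selkirk.
Vantage holds 100% of Greywick, so Linh controls Greywick.
Linh controls 7 companies.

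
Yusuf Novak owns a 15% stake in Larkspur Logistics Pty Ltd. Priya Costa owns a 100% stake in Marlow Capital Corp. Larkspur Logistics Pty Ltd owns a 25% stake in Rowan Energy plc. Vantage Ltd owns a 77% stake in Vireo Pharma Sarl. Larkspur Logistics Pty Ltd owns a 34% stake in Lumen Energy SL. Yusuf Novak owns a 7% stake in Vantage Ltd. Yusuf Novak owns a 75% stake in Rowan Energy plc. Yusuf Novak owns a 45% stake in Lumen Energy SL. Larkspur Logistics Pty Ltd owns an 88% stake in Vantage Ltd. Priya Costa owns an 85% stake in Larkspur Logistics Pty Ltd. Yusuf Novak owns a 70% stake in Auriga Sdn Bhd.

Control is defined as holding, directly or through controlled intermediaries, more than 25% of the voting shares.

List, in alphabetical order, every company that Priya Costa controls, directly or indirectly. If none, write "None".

Larkspur Logistics Pty Ltd, Lumen Energy SL, Marlow Capital Corp, Vantage Ltd, Vireo Pharma Sarl

Priya holds 85% of Larkspur, so Priya controls Larkspur.
Priya holds 100% of Marlow, so Priya controls Marlow.
Larkspur holds 88% of Vantage, so Priya controls Vantage.
Vantage holds 77% of Vireo, so Priya controls Vireo.
Larkspur holds 34% of Lumen, so Priya controls Lumen.
No other company's threshold is met.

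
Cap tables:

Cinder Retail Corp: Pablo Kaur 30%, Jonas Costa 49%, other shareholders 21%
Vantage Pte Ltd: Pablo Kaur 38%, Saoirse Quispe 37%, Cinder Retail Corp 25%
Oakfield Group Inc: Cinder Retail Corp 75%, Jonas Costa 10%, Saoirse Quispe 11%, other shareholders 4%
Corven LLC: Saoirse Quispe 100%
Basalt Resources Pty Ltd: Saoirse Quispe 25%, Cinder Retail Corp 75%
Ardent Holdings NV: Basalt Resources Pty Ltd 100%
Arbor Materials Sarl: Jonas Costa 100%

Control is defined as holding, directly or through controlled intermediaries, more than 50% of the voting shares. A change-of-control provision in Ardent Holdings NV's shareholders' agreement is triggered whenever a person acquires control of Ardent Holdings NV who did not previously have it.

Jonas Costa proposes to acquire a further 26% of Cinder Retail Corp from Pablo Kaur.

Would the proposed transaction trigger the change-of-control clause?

The purchase adds only to Jonas's holdings (Pablo's stake shrinks), so Jonas is the only person who could newly come to control Ardent.
Jonas holds 100% of Arbor, so Jonas controls Arbor.
Neither Jonas nor any entity Jonas controls holds any voting interest in Ardent.
So before the transaction, Jonas does not control Ardent.
After the purchase, Jonas's direct stake in Cinder rises to 49% + 26% = 75%, and Pablo's stake falls to 4%.
Jonas holds 75% of Cinder, so Jonas controls Cinder.
Cinder holds 75% of Basalt, so Jonas controls Basalt.
Basalt holds 100% of Ardent, so Jonas controls Ardent.
Jonas did not control Ardent before and does after, so the clause is triggered.

Yes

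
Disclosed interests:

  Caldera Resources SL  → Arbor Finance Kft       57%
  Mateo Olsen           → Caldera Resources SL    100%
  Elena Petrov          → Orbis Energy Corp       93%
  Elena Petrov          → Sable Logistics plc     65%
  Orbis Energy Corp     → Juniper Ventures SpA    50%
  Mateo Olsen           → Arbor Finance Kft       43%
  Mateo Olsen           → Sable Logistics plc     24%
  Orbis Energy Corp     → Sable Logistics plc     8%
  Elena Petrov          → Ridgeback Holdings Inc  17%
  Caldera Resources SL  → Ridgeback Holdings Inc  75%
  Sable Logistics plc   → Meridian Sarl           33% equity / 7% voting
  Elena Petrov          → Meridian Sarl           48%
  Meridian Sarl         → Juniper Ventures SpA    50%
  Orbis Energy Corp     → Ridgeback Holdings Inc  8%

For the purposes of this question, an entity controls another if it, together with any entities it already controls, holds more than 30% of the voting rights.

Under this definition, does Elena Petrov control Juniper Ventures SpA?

Elena holds 93% of Orbis, so Elena controls Orbis.
Elena and Orbis together hold 65% + 8% = 73% of Sable, so Elena controls Sable.
Sable and Elena together hold 7% + 48% = 55% of Meridian, so Elena controls Meridian.
Meridian and Orbis together hold 50% + 50% = 100% of Juniper, so Elena controls Juniper.

Yes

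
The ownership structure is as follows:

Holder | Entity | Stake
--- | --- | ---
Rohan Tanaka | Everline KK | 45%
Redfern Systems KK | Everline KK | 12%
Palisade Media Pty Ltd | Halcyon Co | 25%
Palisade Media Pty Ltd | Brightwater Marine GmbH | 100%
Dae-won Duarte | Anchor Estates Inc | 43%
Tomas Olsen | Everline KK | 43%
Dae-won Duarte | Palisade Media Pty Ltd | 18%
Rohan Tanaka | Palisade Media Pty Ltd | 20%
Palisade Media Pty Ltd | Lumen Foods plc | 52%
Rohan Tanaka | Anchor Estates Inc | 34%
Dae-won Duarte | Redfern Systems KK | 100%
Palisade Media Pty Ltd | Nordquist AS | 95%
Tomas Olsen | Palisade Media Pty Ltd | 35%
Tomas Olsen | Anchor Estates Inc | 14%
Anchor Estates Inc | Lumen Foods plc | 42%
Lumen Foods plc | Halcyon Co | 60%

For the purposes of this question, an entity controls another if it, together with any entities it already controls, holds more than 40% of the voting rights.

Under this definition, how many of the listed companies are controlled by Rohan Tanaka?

Rohan holds 45% of Everline, so Rohan controls Everline.
No other company's threshold is met.
Rohan controls 1 company.

1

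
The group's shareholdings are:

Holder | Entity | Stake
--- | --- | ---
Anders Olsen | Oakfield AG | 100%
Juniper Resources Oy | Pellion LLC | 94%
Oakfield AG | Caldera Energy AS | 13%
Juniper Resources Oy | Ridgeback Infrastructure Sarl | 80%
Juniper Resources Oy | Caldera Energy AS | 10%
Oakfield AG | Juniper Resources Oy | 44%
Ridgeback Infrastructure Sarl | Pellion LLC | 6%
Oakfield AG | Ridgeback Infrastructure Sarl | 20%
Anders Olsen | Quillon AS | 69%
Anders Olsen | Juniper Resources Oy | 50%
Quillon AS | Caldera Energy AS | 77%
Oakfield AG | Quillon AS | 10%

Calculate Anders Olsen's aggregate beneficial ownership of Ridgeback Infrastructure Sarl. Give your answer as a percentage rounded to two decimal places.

95.20%

Anders reaches Ridgeback along 3 paths.
Via Oakfield: 100% × 20% = 20%.
Via Oakfield → Juniper: 100% × 44% × 80% = 35.2%.
Via Juniper: 50% × 80% = 40%.
Total: 20% + 35.2% + 40% = 95.2%.
Rounded: 95.20%.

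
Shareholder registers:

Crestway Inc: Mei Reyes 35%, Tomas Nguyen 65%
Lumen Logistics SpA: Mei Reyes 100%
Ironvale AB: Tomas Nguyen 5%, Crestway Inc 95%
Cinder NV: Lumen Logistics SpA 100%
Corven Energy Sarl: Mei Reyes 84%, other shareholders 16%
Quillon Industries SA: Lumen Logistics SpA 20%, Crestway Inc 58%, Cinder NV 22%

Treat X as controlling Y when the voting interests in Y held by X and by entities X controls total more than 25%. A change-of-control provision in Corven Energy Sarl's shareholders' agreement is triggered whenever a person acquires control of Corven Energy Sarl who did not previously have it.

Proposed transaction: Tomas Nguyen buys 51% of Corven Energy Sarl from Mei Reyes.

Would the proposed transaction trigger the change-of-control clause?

Yes

The purchase adds only to Tomas's holdings (Mei's stake shrinks), so Tomas is the only person who could newly come to control Corven.
Tomas holds 65% of Crestway, so Tomas controls Crestway.
Tomas and Crestway together hold 5% + 95% = 100% of Ironvale, so Tomas controls Ironvale.
Crestway holds 58% of Quillon, so Tomas controls Quillon.
Neither Tomas nor any entity Tomas controls holds any voting interest in Corven.
So before the transaction, Tomas does not control Corven.
After the purchase, Tomas holds 51% of Corven directly, and Mei's stake falls to 33%.
Tomas holds 51% of Corven, so Tomas controls Corven.
Tomas did not control Corven before and does after, so the clause is triggered.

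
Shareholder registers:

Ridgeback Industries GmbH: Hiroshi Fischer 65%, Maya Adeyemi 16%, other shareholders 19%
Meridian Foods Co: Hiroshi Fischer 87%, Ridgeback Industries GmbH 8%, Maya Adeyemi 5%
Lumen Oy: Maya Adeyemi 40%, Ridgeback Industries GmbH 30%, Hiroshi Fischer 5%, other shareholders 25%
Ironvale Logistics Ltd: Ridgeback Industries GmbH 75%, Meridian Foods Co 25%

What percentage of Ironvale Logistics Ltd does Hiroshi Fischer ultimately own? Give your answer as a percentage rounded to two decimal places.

71.80%

Hiroshi reaches Ironvale along 3 paths.
Via Ridgeback: 65% × 75% = 48.75%.
Via Meridian: 87% × 25% = 21.75%.
Via Ridgeback → Meridian: 65% × 8% × 25% = 1.3%.
Total: 48.75% + 21.75% + 1.3% = 71.8%.
Rounded: 71.80%.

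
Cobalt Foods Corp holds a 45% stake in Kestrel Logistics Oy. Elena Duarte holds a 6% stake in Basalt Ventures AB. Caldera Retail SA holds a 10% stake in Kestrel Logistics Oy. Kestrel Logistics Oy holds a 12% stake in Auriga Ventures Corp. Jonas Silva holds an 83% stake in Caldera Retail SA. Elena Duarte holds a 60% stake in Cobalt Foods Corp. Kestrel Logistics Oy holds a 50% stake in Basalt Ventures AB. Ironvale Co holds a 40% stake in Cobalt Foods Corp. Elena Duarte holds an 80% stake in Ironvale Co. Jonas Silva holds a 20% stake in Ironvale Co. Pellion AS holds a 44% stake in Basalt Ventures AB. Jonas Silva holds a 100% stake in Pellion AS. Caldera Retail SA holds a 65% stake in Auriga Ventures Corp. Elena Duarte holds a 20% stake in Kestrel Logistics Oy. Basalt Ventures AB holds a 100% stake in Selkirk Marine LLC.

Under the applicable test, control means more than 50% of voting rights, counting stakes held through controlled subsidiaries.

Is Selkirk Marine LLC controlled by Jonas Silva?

Jonas holds 83% of Caldera, so Jonas controls Caldera.
Jonas holds 100% of Pellion, so Jonas controls Pellion.
Caldera holds 65% of Auriga, so Jonas controls Auriga.
Neither Jonas nor any entity Jonas controls holds any voting interest in Selkirk.
So Jonas does not control Selkirk.

No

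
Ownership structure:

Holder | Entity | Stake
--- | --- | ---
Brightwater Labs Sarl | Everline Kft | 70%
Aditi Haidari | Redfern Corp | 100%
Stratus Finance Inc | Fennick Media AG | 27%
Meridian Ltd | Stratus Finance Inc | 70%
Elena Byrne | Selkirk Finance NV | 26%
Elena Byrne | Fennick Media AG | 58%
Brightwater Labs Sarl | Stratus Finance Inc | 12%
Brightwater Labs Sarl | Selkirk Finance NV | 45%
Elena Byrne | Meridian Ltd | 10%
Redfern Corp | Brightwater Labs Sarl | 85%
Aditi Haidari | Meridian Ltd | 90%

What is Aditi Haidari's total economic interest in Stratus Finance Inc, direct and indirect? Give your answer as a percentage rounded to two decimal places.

Aditi reaches Stratus along 2 paths.
Via Meridian: 90% × 70% = 63%.
Via Redfern → Brightwater: 100% × 85% × 12% = 10.2%.
Total: 63% + 10.2% = 73.2%.
Rounded: 73.20%.

73.20%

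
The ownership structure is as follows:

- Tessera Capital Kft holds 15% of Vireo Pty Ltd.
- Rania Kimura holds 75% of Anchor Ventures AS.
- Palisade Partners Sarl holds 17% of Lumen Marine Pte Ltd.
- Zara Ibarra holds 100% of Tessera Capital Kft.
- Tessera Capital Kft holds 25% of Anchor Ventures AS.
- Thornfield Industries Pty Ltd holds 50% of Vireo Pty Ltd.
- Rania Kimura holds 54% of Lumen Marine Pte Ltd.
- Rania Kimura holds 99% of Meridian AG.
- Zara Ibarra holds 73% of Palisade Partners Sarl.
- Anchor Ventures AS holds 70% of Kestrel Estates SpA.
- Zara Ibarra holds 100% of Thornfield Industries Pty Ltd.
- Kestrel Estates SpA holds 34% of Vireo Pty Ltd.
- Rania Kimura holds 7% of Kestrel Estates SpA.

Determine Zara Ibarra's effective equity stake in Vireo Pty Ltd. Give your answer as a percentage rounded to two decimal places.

70.95%

Zara reaches Vireo along 3 paths.
Via Tessera → Anchor → Kestrel: 100% × 25% × 70% × 34% = 5.95%.
Via Thornfield: 100% × 50% = 50%.
Via Tessera: 100% × 15% = 15%.
Total: 5.95% + 50% + 15% = 70.95%.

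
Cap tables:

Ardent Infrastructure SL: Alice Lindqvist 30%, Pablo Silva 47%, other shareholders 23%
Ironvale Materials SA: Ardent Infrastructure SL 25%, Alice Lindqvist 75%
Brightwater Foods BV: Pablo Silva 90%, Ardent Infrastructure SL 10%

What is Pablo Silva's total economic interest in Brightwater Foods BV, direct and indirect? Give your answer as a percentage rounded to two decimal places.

94.70%

Pablo reaches Brightwater along 2 paths.
Direct stake: 90% = 90%.
Via Ardent: 47% × 10% = 4.7%.
Total: 90% + 4.7% = 94.7%.
Rounded: 94.70%.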